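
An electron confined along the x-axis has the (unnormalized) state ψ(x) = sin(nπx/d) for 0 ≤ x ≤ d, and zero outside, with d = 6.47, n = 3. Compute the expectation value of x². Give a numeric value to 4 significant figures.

13.72

⟨x²⟩ = ∫ x²·|ψ|² dx / ∫|ψ|² dx (integrals over the domain).
With sin²θ = (1 − cos2θ)/2 on 0 ≤ x ≤ d: ∫sin²(nπx/d) dx = d/2, ∫x·sin²(nπx/d) dx = d²/4, ∫x²·sin²(nπx/d) dx = d³·(1/6 − 1/(4n²π²)); higher powers xᵏ the same way, integrating xᵏ·cos(2nπx/d) by parts.
State is unnormalized: ∫|ψ|² dx = 3.2350, and ∫ψ*·x²·ψ dx = 44.378, so ⟨x²⟩ = 44.378 / 3.2350.
⟨x²⟩ = 13.718.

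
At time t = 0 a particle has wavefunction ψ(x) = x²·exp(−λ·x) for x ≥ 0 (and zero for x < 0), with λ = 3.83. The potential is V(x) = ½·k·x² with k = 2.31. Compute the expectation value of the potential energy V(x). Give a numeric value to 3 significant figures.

0.591

⟨V⟩ = ∫ V(x)·|ψ|² dx / ∫|ψ|² dx.
Every integrand reduces to terms xʲ·e^(−2λx) on [0, ∞); use ∫₀^∞ xʲ·e^(−2λx) dx = j!/(2λ)^(j+1).
State is unnormalized: ∫|ψ|² dx = 0.00091005, and ∫ψ*·V(x)·ψ dx = 0.00053742, so ⟨V⟩ = 0.00053742 / 0.00091005.
⟨V⟩ = 0.59054.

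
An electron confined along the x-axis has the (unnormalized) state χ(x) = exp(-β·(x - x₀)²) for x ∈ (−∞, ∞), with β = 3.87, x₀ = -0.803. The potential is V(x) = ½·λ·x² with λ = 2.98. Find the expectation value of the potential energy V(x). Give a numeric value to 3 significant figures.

1.06

⟨V⟩ = ∫ V(x)·|χ|² dx / ∫|χ|² dx.
Gaussian moments (u = x − x₀): ∫u^(2j)·e^(−2βu²) du = (2j−1)!!/(4β)^j · √(π/(2β)), odd powers integrate to 0; here √(π/(2β)) = 0.63710.
State is unnormalized: ∫|χ|² dx = 0.63710, and ∫χ*·V(x)·χ dx = 0.67342, so ⟨V⟩ = 0.67342 / 0.63710.
⟨V⟩ = 1.0570.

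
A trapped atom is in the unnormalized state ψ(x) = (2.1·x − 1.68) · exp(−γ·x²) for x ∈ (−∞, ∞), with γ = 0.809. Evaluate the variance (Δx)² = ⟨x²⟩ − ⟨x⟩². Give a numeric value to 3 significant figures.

0.239

Compute ⟨x⟩ and ⟨x²⟩ separately, then (Δx)² = ⟨x²⟩ − ⟨x⟩².
Expand each integrand as polynomial × e^(−2γx²) and use ∫x^(2j)·e^(−2γx²) dx = (2j−1)!!/(4γ)^j · √(π/(2γ)), odd powers → 0; here √(π/(2γ)) = 1.3934.
Normalization: ∫|ψ|² dx = 5.8318.
⟨x⟩ = -0.52100 and ⟨x²⟩ = 0.51027.
(Δx)² = 0.51027 − (-0.52100)² = 0.23884.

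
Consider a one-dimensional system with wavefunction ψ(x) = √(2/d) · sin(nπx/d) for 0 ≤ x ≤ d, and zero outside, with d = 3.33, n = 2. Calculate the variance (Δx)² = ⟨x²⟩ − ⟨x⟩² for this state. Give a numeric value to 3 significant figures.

Compute ⟨x⟩ and ⟨x²⟩ separately, then (Δx)² = ⟨x²⟩ − ⟨x⟩².
With sin²θ = (1 − cos2θ)/2 on 0 ≤ x ≤ d: ∫sin²(nπx/d) dx = d/2, ∫x·sin²(nπx/d) dx = d²/4, ∫x²·sin²(nπx/d) dx = d³·(1/6 − 1/(4n²π²)); higher powers xᵏ the same way, integrating xᵏ·cos(2nπx/d) by parts.
⟨x⟩ = 1.6650 and ⟨x²⟩ = 3.5559.
(Δx)² = 3.5559 − (1.6650)² = 0.78363.

0.784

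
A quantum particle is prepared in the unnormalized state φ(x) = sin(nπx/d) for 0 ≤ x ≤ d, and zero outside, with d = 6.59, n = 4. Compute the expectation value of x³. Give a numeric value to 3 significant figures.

⟨x³⟩ = ∫ x³·|φ|² dx / ∫|φ|² dx (integrals over the domain).
With sin²θ = (1 − cos2θ)/2 on 0 ≤ x ≤ d: ∫sin²(nπx/d) dx = d/2, ∫x·sin²(nπx/d) dx = d²/4, ∫x²·sin²(nπx/d) dx = d³·(1/6 − 1/(4n²π²)); higher powers xᵏ the same way, integrating xᵏ·cos(2nπx/d) by parts.
State is unnormalized: ∫|φ|² dx = 3.2950, and ∫φ*·x³·φ dx = 231.27, so ⟨x³⟩ = 231.27 / 3.2950.
⟨x³⟩ = 70.189.

70.2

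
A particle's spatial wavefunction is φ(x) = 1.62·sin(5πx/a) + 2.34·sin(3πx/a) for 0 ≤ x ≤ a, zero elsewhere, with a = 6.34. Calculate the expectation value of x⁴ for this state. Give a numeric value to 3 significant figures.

⟨x⁴⟩ = ∫ x⁴·|φ|² dx / ∫|φ|² dx (integrals over the domain).
On 0 ≤ x ≤ a (j ≠ l): ∫sin²(jπx/a) dx = a/2, ∫sin(jπx/a)·sin(lπx/a) dx = 0; diagonal moments ∫x·sin²(jπx/a) dx = a²/4, ∫x²·sin²(jπx/a) dx = a³·(1/6 − 1/(4j²π²)); cross terms ∫x·sin(jπx/a)·sin(lπx/a) dx = 0 for j + l even and −4jla²/(π²(j² − l²)²) for j + l odd, ∫x²·sin(jπx/a)·sin(lπx/a) dx = (−1)^(j+l)·4jla³/(π²(j² − l²)²); higher powers the same way via product-to-sum and parts.
State is unnormalized: ∫|φ|² dx = 25.677, and ∫φ*·x⁴·φ dx = 11026., so ⟨x⁴⟩ = 11026. / 25.677.
⟨x⁴⟩ = 429.39.

429.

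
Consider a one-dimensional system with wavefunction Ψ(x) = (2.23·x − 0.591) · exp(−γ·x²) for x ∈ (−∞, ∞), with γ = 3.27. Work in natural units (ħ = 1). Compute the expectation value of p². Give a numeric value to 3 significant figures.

p² Ψ = −ħ² d²Ψ/dx²; ⟨p²⟩ = −ħ² ∫ Ψ*·Ψ'' dx / ∫|Ψ|² dx.
Expand each integrand as polynomial × e^(−2γx²) and use ∫x^(2j)·e^(−2γx²) dx = (2j−1)!!/(4γ)^j · √(π/(2γ)), odd powers → 0; here √(π/(2γ)) = 0.69308. Differentiate with the product rule, d/dx e^(−γx²) = −2γx·e^(−γx²).
State is unnormalized: ∫|Ψ|² dx = 0.50559, and ∫Ψ*·(−ħ² Ψ'') dx = 3.3766, so ⟨p²⟩ = 3.3766 / 0.50559.
⟨p²⟩ = 6.6786.

6.68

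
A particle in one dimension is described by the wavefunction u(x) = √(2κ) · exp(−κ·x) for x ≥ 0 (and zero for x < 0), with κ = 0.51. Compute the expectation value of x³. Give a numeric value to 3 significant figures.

⟨x³⟩ = ∫ x³·|u|² dx (integrals over the domain).
Every integrand reduces to terms xʲ·e^(−2κx) on [0, ∞); use ∫₀^∞ xʲ·e^(−2κx) dx = j!/(2κ)^(j+1).
⟨x³⟩ = 5.6539.

5.65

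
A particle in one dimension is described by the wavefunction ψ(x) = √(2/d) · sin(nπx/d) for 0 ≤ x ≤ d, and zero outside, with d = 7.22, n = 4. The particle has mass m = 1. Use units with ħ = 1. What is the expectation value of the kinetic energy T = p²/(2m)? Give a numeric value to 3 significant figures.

1.51

T = −(ħ²/2m) d²/dx², so ⟨T⟩ = −(ħ²/2m) ∫ ψ*·ψ'' dx; with m = 1.
d/dx sin(nπx/d) = (nπ/d)·cos(nπx/d) and d²/dx² sin(nπx/d) = −(nπ/d)²·sin(nπx/d); on 0 ≤ x ≤ d, ∫sin²(nπx/d) dx = d/2 and ∫sin(nπx/d)·cos(nπx/d) dx = 0.
⟨T⟩ = 1.5147.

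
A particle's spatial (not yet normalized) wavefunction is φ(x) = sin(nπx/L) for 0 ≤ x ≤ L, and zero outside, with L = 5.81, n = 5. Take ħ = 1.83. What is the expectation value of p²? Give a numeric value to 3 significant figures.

p² φ = −ħ² d²φ/dx²; ⟨p²⟩ = −ħ² ∫ φ*·φ'' dx / ∫|φ|² dx.
d/dx sin(nπx/L) = (nπ/L)·cos(nπx/L) and d²/dx² sin(nπx/L) = −(nπ/L)²·sin(nπx/L); on 0 ≤ x ≤ L, ∫sin²(nπx/L) dx = L/2 and ∫sin(nπx/L)·cos(nπx/L) dx = 0.
State is unnormalized: ∫|φ|² dx = 2.9050, and ∫φ*·(−ħ² φ'') dx = 71.111, so ⟨p²⟩ = 71.111 / 2.9050.
⟨p²⟩ = 24.479.

24.5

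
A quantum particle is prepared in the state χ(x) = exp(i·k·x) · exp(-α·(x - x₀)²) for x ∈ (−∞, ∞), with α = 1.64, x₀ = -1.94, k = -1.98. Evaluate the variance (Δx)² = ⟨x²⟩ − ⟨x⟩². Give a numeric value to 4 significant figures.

Compute ⟨x⟩ and ⟨x²⟩ separately, then (Δx)² = ⟨x²⟩ − ⟨x⟩².
Gaussian moments (u = x − x₀): ∫u^(2j)·e^(−2αu²) du = (2j−1)!!/(4α)^j · √(π/(2α)), odd powers integrate to 0; here √(π/(2α)) = 0.97867.
Normalization: ∫|χ|² dx = 0.97867.
⟨x⟩ = -1.9400 and ⟨x²⟩ = 3.9160.
(Δx)² = 3.9160 − (-1.9400)² = 0.15244.

0.1524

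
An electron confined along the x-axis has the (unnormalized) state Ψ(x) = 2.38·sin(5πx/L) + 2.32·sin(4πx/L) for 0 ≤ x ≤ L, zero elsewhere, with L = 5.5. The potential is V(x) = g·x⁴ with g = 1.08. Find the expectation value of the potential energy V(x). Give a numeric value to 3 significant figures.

⟨V⟩ = ∫ V(x)·|Ψ|² dx / ∫|Ψ|² dx.
On 0 ≤ x ≤ L (j ≠ l): ∫sin²(jπx/L) dx = L/2, ∫sin(jπx/L)·sin(lπx/L) dx = 0; diagonal moments ∫x·sin²(jπx/L) dx = L²/4, ∫x²·sin²(jπx/L) dx = L³·(1/6 − 1/(4j²π²)); cross terms ∫x·sin(jπx/L)·sin(lπx/L) dx = 0 for j + l even and −4jlL²/(π²(j² − l²)²) for j + l odd, ∫x²·sin(jπx/L)·sin(lπx/L) dx = (−1)^(j+l)·4jlL³/(π²(j² − l²)²); higher powers the same way via product-to-sum and parts.
State is unnormalized: ∫|Ψ|² dx = 30.379, and ∫Ψ*·V(x)·Ψ dx = 1230.7, so ⟨V⟩ = 1230.7 / 30.379.
⟨V⟩ = 40.512.

40.5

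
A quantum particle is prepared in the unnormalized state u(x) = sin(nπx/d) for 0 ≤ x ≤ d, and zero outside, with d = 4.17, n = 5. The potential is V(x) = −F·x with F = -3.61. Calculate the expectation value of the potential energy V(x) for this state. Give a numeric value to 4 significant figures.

7.527

⟨V⟩ = ∫ V(x)·|u|² dx / ∫|u|² dx.
With sin²θ = (1 − cos2θ)/2 on 0 ≤ x ≤ d: ∫sin²(nπx/d) dx = d/2, ∫x·sin²(nπx/d) dx = d²/4, ∫x²·sin²(nπx/d) dx = d³·(1/6 − 1/(4n²π²)); higher powers xᵏ the same way, integrating xᵏ·cos(2nπx/d) by parts.
State is unnormalized: ∫|u|² dx = 2.0850, and ∫u*·V(x)·u dx = 15.693, so ⟨V⟩ = 15.693 / 2.0850.
⟨V⟩ = 7.5269.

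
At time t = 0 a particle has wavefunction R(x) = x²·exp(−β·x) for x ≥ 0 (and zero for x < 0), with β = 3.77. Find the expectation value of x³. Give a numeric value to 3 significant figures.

⟨x³⟩ = ∫ x³·|R|² dx / ∫|R|² dx (integrals over the domain).
Every integrand reduces to terms xʲ·e^(−2βx) on [0, ∞); use ∫₀^∞ xʲ·e^(−2βx) dx = j!/(2β)^(j+1).
State is unnormalized: ∫|R|² dx = 0.00098481, and ∫R*·x³·R dx = 0.00048246, so ⟨x³⟩ = 0.00048246 / 0.00098481.
⟨x³⟩ = 0.48990.

0.490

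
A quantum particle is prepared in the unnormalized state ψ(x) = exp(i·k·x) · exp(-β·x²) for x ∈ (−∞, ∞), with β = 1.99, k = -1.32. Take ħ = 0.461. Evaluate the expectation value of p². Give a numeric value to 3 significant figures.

p² ψ = −ħ² d²ψ/dx²; ⟨p²⟩ = −ħ² ∫ ψ*·ψ'' dx / ∫|ψ|² dx.
Gaussian moments: ∫x^(2j)·e^(−2βx²) dx = (2j−1)!!/(4β)^j · √(π/(2β)), odd powers integrate to 0; here √(π/(2β)) = 0.88845. Derivatives: ψ′ = (ik − 2βx)·ψ, ψ″ = ((ik − 2βx)² − 2β)·ψ; the odd-in-x pieces drop out.
State is unnormalized: ∫|ψ|² dx = 0.88845, and ∫ψ*·(−ħ² ψ'') dx = 0.70473, so ⟨p²⟩ = 0.70473 / 0.88845.
⟨p²⟩ = 0.79321.

0.793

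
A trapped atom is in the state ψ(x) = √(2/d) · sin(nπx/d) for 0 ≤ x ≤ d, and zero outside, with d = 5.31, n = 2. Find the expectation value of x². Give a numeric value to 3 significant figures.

9.04

⟨x²⟩ = ∫ x²·|ψ|² dx (integrals over the domain).
With sin²θ = (1 − cos2θ)/2 on 0 ≤ x ≤ d: ∫sin²(nπx/d) dx = d/2, ∫x·sin²(nπx/d) dx = d²/4, ∫x²·sin²(nπx/d) dx = d³·(1/6 − 1/(4n²π²)); higher powers xᵏ the same way, integrating xᵏ·cos(2nπx/d) by parts.
⟨x²⟩ = 9.0416.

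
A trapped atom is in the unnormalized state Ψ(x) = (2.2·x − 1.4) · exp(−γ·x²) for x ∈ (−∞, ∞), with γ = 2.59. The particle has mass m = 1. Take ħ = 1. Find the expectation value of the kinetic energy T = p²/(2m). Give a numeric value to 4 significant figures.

T = −(ħ²/2m) d²/dx², so ⟨T⟩ = −(ħ²/2m) ∫ Ψ*·Ψ'' dx / ∫|Ψ|² dx; with m = 1.
Expand each integrand as polynomial × e^(−2γx²) and use ∫x^(2j)·e^(−2γx²) dx = (2j−1)!!/(4γ)^j · √(π/(2γ)), odd powers → 0; here √(π/(2γ)) = 0.77877. Differentiate with the product rule, d/dx e^(−γx²) = −2γx·e^(−γx²).
State is unnormalized: ∫|Ψ|² dx = 1.8902, and ∫Ψ*·(−ħ²/2m · Ψ'') dx = 3.3901, so ⟨T⟩ = 3.3901 / 1.8902.
⟨T⟩ = 1.7935.

1.794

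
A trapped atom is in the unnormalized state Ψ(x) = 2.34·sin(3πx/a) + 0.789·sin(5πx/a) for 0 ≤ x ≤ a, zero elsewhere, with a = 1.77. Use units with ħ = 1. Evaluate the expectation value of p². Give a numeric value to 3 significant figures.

33.5

p² Ψ = −ħ² d²Ψ/dx²; ⟨p²⟩ = −ħ² ∫ Ψ*·Ψ'' dx / ∫|Ψ|² dx.
d²/dx² sin(jπx/a) = −(jπ/a)²·sin(jπx/a); on 0 ≤ x ≤ a, ∫sin²(jπx/a) dx = a/2 and ∫sin(jπx/a)·sin(lπx/a) dx = 0 for j ≠ l, so only diagonal terms survive in ∫|Ψ|² and ∫Ψ·Ψ″; ∫Ψ·Ψ′ dx = [Ψ²/2] between the walls = 0.
State is unnormalized: ∫|Ψ|² dx = 5.3968, and ∫Ψ*·(−ħ² Ψ'') dx = 180.79, so ⟨p²⟩ = 180.79 / 5.3968.
⟨p²⟩ = 33.498.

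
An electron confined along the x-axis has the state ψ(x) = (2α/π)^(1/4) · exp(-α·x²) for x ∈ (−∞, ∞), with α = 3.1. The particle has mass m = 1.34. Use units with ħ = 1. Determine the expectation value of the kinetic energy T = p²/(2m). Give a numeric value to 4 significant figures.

1.157

T = −(ħ²/2m) d²/dx², so ⟨T⟩ = −(ħ²/2m) ∫ ψ*·ψ'' dx; with m = 1.34.
Gaussian moments: ∫x^(2j)·e^(−2αx²) dx = (2j−1)!!/(4α)^j · √(π/(2α)), odd powers integrate to 0; here √(π/(2α)) = 0.71183. Derivatives: d/dx e^(−αx²) = −2αx·e^(−αx²), d²/dx² e^(−αx²) = (4α²x² − 2α)·e^(−αx²).
⟨T⟩ = 1.1567.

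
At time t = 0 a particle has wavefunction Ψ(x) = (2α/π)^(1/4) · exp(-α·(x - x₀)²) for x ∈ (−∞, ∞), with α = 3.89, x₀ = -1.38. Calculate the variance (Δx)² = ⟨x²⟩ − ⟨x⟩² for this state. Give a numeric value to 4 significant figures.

Compute ⟨x⟩ and ⟨x²⟩ separately, then (Δx)² = ⟨x²⟩ − ⟨x⟩².
Gaussian moments (u = x − x₀): ∫u^(2j)·e^(−2αu²) du = (2j−1)!!/(4α)^j · √(π/(2α)), odd powers integrate to 0; here √(π/(2α)) = 0.63546.
⟨x⟩ = -1.3800 and ⟨x²⟩ = 1.9687.
(Δx)² = 1.9687 − (-1.3800)² = 0.064267.

0.06427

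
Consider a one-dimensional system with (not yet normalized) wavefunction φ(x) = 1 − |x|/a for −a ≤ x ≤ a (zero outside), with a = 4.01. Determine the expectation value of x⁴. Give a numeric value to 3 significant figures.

⟨x⁴⟩ = ∫ x⁴·|φ|² dx / ∫|φ|² dx (integrals over the domain).
φ is even, so ∫ over [−a, a] = 2∫₀ᵃ with φ = 1 − x/a there: ∫₀ᵃ (1 − x/a)² dx = a/3, ∫₀ᵃ x²(1 − x/a)² dx = a³/30, ∫₀ᵃ x⁴(1 − x/a)² dx = a⁵/105.
State is unnormalized: ∫|φ|² dx = 2.6733, and ∫φ*·x⁴·φ dx = 19.750, so ⟨x⁴⟩ = 19.750 / 2.6733.
⟨x⁴⟩ = 7.3877.

7.39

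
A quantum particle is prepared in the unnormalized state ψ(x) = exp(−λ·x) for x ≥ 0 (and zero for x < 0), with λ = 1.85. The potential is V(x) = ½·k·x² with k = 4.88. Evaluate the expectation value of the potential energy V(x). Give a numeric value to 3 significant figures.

⟨V⟩ = ∫ V(x)·|ψ|² dx / ∫|ψ|² dx.
Every integrand reduces to terms xʲ·e^(−2λx) on [0, ∞); use ∫₀^∞ xʲ·e^(−2λx) dx = j!/(2λ)^(j+1).
State is unnormalized: ∫|ψ|² dx = 0.27027, and ∫ψ*·V(x)·ψ dx = 0.096342, so ⟨V⟩ = 0.096342 / 0.27027.
⟨V⟩ = 0.35646.

0.356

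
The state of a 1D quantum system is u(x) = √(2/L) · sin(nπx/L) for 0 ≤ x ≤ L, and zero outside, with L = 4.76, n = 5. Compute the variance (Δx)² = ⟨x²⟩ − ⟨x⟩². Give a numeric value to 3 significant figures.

Compute ⟨x⟩ and ⟨x²⟩ separately, then (Δx)² = ⟨x²⟩ − ⟨x⟩².
With sin²θ = (1 − cos2θ)/2 on 0 ≤ x ≤ L: ∫sin²(nπx/L) dx = L/2, ∫x·sin²(nπx/L) dx = L²/4, ∫x²·sin²(nπx/L) dx = L³·(1/6 − 1/(4n²π²)); higher powers xᵏ the same way, integrating xᵏ·cos(2nπx/L) by parts.
⟨x⟩ = 2.3800 and ⟨x²⟩ = 7.5066.
(Δx)² = 7.5066 − (2.3800)² = 1.8422.

1.84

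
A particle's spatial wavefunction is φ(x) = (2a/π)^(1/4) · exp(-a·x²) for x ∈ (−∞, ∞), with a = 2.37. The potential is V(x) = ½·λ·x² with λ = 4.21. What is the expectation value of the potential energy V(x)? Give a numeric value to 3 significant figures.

0.222

⟨V⟩ = ∫ V(x)·|φ|² dx.
Gaussian moments: ∫x^(2j)·e^(−2ax²) dx = (2j−1)!!/(4a)^j · √(π/(2a)), odd powers integrate to 0; here √(π/(2a)) = 0.81412.
⟨V⟩ = 0.22205.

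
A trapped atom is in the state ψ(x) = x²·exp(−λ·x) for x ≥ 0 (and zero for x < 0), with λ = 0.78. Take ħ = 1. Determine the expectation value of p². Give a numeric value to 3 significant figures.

0.203

p² ψ = −ħ² d²ψ/dx²; ⟨p²⟩ = −ħ² ∫ ψ*·ψ'' dx / ∫|ψ|² dx.
Differentiate x²·exp(−λ·x) with the product rule; every integrand then reduces to terms xʲ·e^(−2λx) on [0, ∞), with ∫₀^∞ xʲ·e^(−2λx) dx = j!/(2λ)^(j+1).
State is unnormalized: ∫|ψ|² dx = 2.5977, and ∫ψ*·(−ħ² ψ'') dx = 0.52681, so ⟨p²⟩ = 0.52681 / 2.5977.
⟨p²⟩ = 0.20280.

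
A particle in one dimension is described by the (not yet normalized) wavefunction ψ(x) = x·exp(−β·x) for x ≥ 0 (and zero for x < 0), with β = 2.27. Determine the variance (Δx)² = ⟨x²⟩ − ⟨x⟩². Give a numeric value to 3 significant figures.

Compute ⟨x⟩ and ⟨x²⟩ separately, then (Δx)² = ⟨x²⟩ − ⟨x⟩².
Every integrand reduces to terms xʲ·e^(−2βx) on [0, ∞); use ∫₀^∞ xʲ·e^(−2βx) dx = j!/(2β)^(j+1).
Normalization: ∫|ψ|² dx = 0.021373.
⟨x⟩ = 0.66079 and ⟨x²⟩ = 0.58220.
(Δx)² = 0.58220 − (0.66079)² = 0.14555.

0.146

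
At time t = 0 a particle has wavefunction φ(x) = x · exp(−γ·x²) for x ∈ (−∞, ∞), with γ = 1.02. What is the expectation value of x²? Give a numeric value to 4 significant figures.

0.7353

⟨x²⟩ = ∫ x²·|φ|² dx / ∫|φ|² dx (integrals over the domain).
Expand each integrand as polynomial × e^(−2γx²) and use ∫x^(2j)·e^(−2γx²) dx = (2j−1)!!/(4γ)^j · √(π/(2γ)), odd powers → 0; here √(π/(2γ)) = 1.2410.
State is unnormalized: ∫|φ|² dx = 0.30416, and ∫φ*·x²·φ dx = 0.22365, so ⟨x²⟩ = 0.22365 / 0.30416.
⟨x²⟩ = 0.73529.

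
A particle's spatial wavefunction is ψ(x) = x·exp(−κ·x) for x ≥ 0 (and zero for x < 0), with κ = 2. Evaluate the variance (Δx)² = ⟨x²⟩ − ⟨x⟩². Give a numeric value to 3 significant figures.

0.188

Compute ⟨x⟩ and ⟨x²⟩ separately, then (Δx)² = ⟨x²⟩ − ⟨x⟩².
Every integrand reduces to terms xʲ·e^(−2κx) on [0, ∞); use ∫₀^∞ xʲ·e^(−2κx) dx = j!/(2κ)^(j+1).
Normalization: ∫|ψ|² dx = 0.031250.
⟨x⟩ = 0.75000 and ⟨x²⟩ = 0.75000.
(Δx)² = 0.75000 − (0.75000)² = 0.18750.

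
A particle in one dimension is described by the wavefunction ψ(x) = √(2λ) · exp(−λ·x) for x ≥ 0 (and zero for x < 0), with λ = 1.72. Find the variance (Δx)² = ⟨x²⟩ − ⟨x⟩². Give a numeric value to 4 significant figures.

0.08451

Compute ⟨x⟩ and ⟨x²⟩ separately, then (Δx)² = ⟨x²⟩ − ⟨x⟩².
Every integrand reduces to terms xʲ·e^(−2λx) on [0, ∞); use ∫₀^∞ xʲ·e^(−2λx) dx = j!/(2λ)^(j+1).
⟨x⟩ = 0.29070 and ⟨x²⟩ = 0.16901.
(Δx)² = 0.16901 − (0.29070)² = 0.084505.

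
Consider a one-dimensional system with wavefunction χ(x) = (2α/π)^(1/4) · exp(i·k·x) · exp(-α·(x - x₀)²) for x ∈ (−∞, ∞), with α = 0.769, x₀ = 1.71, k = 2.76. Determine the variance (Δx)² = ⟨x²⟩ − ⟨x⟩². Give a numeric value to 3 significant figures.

Compute ⟨x⟩ and ⟨x²⟩ separately, then (Δx)² = ⟨x²⟩ − ⟨x⟩².
Gaussian moments (u = x − x₀): ∫u^(2j)·e^(−2αu²) du = (2j−1)!!/(4α)^j · √(π/(2α)), odd powers integrate to 0; here √(π/(2α)) = 1.4292.
⟨x⟩ = 1.7100 and ⟨x²⟩ = 3.2492.
(Δx)² = 3.2492 − (1.7100)² = 0.32510.

0.325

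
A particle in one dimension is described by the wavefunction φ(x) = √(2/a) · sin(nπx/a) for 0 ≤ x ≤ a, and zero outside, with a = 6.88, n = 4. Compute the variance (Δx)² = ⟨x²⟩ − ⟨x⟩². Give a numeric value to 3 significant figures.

Compute ⟨x⟩ and ⟨x²⟩ separately, then (Δx)² = ⟨x²⟩ − ⟨x⟩².
With sin²θ = (1 − cos2θ)/2 on 0 ≤ x ≤ a: ∫sin²(nπx/a) dx = a/2, ∫x·sin²(nπx/a) dx = a²/4, ∫x²·sin²(nπx/a) dx = a³·(1/6 − 1/(4n²π²)); higher powers xᵏ the same way, integrating xᵏ·cos(2nπx/a) by parts.
⟨x⟩ = 3.4400 and ⟨x²⟩ = 15.628.
(Δx)² = 15.628 − (3.4400)² = 3.7947.

3.79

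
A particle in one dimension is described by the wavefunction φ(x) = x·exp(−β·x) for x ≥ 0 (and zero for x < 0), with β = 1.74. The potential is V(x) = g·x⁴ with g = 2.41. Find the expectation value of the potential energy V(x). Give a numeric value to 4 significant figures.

⟨V⟩ = ∫ V(x)·|φ|² dx / ∫|φ|² dx.
Every integrand reduces to terms xʲ·e^(−2βx) on [0, ∞); use ∫₀^∞ xʲ·e^(−2βx) dx = j!/(2β)^(j+1).
State is unnormalized: ∫|φ|² dx = 0.047456, and ∫φ*·V(x)·φ dx = 0.28073, so ⟨V⟩ = 0.28073 / 0.047456.
⟨V⟩ = 5.9157.

5.916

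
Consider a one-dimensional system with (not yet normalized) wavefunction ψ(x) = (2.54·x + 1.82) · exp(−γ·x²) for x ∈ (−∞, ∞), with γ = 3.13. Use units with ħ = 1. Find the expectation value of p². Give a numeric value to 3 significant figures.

p² ψ = −ħ² d²ψ/dx²; ⟨p²⟩ = −ħ² ∫ ψ*·ψ'' dx / ∫|ψ|² dx.
Expand each integrand as polynomial × e^(−2γx²) and use ∫x^(2j)·e^(−2γx²) dx = (2j−1)!!/(4γ)^j · √(π/(2γ)), odd powers → 0; here √(π/(2γ)) = 0.70842. Differentiate with the product rule, d/dx e^(−γx²) = −2γx·e^(−γx²).
State is unnormalized: ∫|ψ|² dx = 2.7116, and ∫ψ*·(−ħ² ψ'') dx = 10.773, so ⟨p²⟩ = 10.773 / 2.7116.
⟨p²⟩ = 3.9728.

3.97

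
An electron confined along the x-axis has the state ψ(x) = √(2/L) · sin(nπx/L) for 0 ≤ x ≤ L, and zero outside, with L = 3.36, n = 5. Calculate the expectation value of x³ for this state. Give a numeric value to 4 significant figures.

⟨x³⟩ = ∫ x³·|ψ|² dx (integrals over the domain).
With sin²θ = (1 − cos2θ)/2 on 0 ≤ x ≤ L: ∫sin²(nπx/L) dx = L/2, ∫x·sin²(nπx/L) dx = L²/4, ∫x²·sin²(nπx/L) dx = L³·(1/6 − 1/(4n²π²)); higher powers xᵏ the same way, integrating xᵏ·cos(2nπx/L) by parts.
⟨x³⟩ = 9.3680.

9.368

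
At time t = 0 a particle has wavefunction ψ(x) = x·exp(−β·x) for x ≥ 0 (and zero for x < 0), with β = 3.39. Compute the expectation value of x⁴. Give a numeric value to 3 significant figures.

⟨x⁴⟩ = ∫ x⁴·|ψ|² dx / ∫|ψ|² dx (integrals over the domain).
Every integrand reduces to terms xʲ·e^(−2βx) on [0, ∞); use ∫₀^∞ xʲ·e^(−2βx) dx = j!/(2β)^(j+1).
State is unnormalized: ∫|ψ|² dx = 0.0064171, and ∫ψ*·x⁴·ψ dx = 0.0010933, so ⟨x⁴⟩ = 0.0010933 / 0.0064171.
⟨x⁴⟩ = 0.17037.

0.170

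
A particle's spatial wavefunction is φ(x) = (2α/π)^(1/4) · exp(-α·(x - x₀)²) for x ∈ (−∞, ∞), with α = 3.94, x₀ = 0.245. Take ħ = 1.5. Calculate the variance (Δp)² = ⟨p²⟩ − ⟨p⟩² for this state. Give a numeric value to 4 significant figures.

Compute ⟨p⟩ and ⟨p²⟩ separately; (Δp)² = ⟨p²⟩ − ⟨p⟩².
Gaussian moments (u = x − x₀): ∫u^(2j)·e^(−2αu²) du = (2j−1)!!/(4α)^j · √(π/(2α)), odd powers integrate to 0; here √(π/(2α)) = 0.63141. Derivatives: d/dx e^(−αu²) = −2αu·e^(−αu²), d²/dx² e^(−αu²) = (4α²u² − 2α)·e^(−αu²).
⟨p⟩ = 0.0000 and ⟨p²⟩ = 8.8650.
(Δp)² = 8.8650 − (0.0000)² = 8.8650.

8.865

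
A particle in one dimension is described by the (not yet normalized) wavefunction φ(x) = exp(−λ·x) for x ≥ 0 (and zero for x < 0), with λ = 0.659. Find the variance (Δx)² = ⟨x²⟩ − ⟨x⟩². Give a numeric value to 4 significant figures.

0.5757

Compute ⟨x⟩ and ⟨x²⟩ separately, then (Δx)² = ⟨x²⟩ − ⟨x⟩².
Every integrand reduces to terms xʲ·e^(−2λx) on [0, ∞); use ∫₀^∞ xʲ·e^(−2λx) dx = j!/(2λ)^(j+1).
Normalization: ∫|φ|² dx = 0.75873.
⟨x⟩ = 0.75873 and ⟨x²⟩ = 1.1513.
(Δx)² = 1.1513 − (0.75873)² = 0.57566.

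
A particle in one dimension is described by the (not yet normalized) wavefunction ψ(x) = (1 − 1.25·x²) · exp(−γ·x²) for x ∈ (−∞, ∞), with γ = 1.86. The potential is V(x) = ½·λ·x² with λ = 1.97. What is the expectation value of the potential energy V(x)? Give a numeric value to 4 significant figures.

0.07345

⟨V⟩ = ∫ V(x)·|ψ|² dx / ∫|ψ|² dx.
Expand each integrand as polynomial × e^(−2γx²) and use ∫x^(2j)·e^(−2γx²) dx = (2j−1)!!/(4γ)^j · √(π/(2γ)), odd powers → 0; here √(π/(2γ)) = 0.91897.
State is unnormalized: ∫|ψ|² dx = 0.68800, and ∫ψ*·V(x)·ψ dx = 0.050534, so ⟨V⟩ = 0.050534 / 0.68800.
⟨V⟩ = 0.073450.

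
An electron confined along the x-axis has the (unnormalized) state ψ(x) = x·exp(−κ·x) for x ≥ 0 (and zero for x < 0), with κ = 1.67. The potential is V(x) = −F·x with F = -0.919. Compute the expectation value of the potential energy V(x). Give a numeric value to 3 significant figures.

⟨V⟩ = ∫ V(x)·|ψ|² dx / ∫|ψ|² dx.
Every integrand reduces to terms xʲ·e^(−2κx) on [0, ∞); use ∫₀^∞ xʲ·e^(−2κx) dx = j!/(2κ)^(j+1).
State is unnormalized: ∫|ψ|² dx = 0.053677, and ∫ψ*·V(x)·ψ dx = 0.044308, so ⟨V⟩ = 0.044308 / 0.053677.
⟨V⟩ = 0.82545.

0.825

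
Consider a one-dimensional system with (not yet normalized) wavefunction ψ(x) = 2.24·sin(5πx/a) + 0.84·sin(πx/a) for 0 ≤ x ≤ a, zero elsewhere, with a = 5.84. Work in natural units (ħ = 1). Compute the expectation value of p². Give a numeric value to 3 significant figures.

p² ψ = −ħ² d²ψ/dx²; ⟨p²⟩ = −ħ² ∫ ψ*·ψ'' dx / ∫|ψ|² dx.
d²/dx² sin(jπx/a) = −(jπ/a)²·sin(jπx/a); on 0 ≤ x ≤ a, ∫sin²(jπx/a) dx = a/2 and ∫sin(jπx/a)·sin(lπx/a) dx = 0 for j ≠ l, so only diagonal terms survive in ∫|ψ|² and ∫ψ·ψ″; ∫ψ·ψ′ dx = [ψ²/2] between the walls = 0.
State is unnormalized: ∫|ψ|² dx = 16.712, and ∫ψ*·(−ħ² ψ'') dx = 106.59, so ⟨p²⟩ = 106.59 / 16.712.
⟨p²⟩ = 6.3783.

6.38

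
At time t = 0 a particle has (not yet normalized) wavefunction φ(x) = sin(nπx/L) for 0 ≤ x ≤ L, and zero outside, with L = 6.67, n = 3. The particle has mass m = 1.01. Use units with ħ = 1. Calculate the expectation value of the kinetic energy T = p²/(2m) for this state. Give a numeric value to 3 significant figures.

T = −(ħ²/2m) d²/dx², so ⟨T⟩ = −(ħ²/2m) ∫ φ*·φ'' dx / ∫|φ|² dx; with m = 1.01.
d/dx sin(nπx/L) = (nπ/L)·cos(nπx/L) and d²/dx² sin(nπx/L) = −(nπ/L)²·sin(nπx/L); on 0 ≤ x ≤ L, ∫sin²(nπx/L) dx = L/2 and ∫sin(nπx/L)·cos(nπx/L) dx = 0.
State is unnormalized: ∫|φ|² dx = 3.3350, and ∫φ*·(−ħ²/2m · φ'') dx = 3.2964, so ⟨T⟩ = 3.2964 / 3.3350.
⟨T⟩ = 0.98841.

0.988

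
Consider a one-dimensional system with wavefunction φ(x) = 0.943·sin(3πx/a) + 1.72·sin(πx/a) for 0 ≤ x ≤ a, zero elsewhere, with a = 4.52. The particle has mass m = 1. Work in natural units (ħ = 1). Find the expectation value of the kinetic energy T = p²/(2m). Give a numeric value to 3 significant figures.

T = −(ħ²/2m) d²/dx², so ⟨T⟩ = −(ħ²/2m) ∫ φ*·φ'' dx / ∫|φ|² dx; with m = 1.
d²/dx² sin(jπx/a) = −(jπ/a)²·sin(jπx/a); on 0 ≤ x ≤ a, ∫sin²(jπx/a) dx = a/2 and ∫sin(jπx/a)·sin(lπx/a) dx = 0 for j ≠ l, so only diagonal terms survive in ∫|φ|² and ∫φ·φ″; ∫φ·φ′ dx = [φ²/2] between the walls = 0.
State is unnormalized: ∫|φ|² dx = 8.6957, and ∫φ*·(−ħ²/2m · φ'') dx = 5.9838, so ⟨T⟩ = 5.9838 / 8.6957.
⟨T⟩ = 0.68813.

0.688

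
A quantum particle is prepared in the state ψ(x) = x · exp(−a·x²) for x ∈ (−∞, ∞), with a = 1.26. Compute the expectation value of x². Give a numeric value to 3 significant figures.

⟨x²⟩ = ∫ x²·|ψ|² dx / ∫|ψ|² dx (integrals over the domain).
Expand each integrand as polynomial × e^(−2ax²) and use ∫x^(2j)·e^(−2ax²) dx = (2j−1)!!/(4a)^j · √(π/(2a)), odd powers → 0; here √(π/(2a)) = 1.1165.
State is unnormalized: ∫|ψ|² dx = 0.22154, and ∫ψ*·x²·ψ dx = 0.13187, so ⟨x²⟩ = 0.13187 / 0.22154.
⟨x²⟩ = 0.59524.

0.595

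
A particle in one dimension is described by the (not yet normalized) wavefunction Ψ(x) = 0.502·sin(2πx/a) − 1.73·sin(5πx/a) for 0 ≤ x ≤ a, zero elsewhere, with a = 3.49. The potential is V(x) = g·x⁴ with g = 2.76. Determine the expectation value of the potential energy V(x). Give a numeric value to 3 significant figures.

87.0

⟨V⟩ = ∫ V(x)·|Ψ|² dx / ∫|Ψ|² dx.
On 0 ≤ x ≤ a (j ≠ l): ∫sin²(jπx/a) dx = a/2, ∫sin(jπx/a)·sin(lπx/a) dx = 0; diagonal moments ∫x·sin²(jπx/a) dx = a²/4, ∫x²·sin²(jπx/a) dx = a³·(1/6 − 1/(4j²π²)); cross terms ∫x·sin(jπx/a)·sin(lπx/a) dx = 0 for j + l even and −4jla²/(π²(j² − l²)²) for j + l odd, ∫x²·sin(jπx/a)·sin(lπx/a) dx = (−1)^(j+l)·4jla³/(π²(j² − l²)²); higher powers the same way via product-to-sum and parts.
State is unnormalized: ∫|Ψ|² dx = 5.6624, and ∫Ψ*·V(x)·Ψ dx = 492.67, so ⟨V⟩ = 492.67 / 5.6624.
⟨V⟩ = 87.008.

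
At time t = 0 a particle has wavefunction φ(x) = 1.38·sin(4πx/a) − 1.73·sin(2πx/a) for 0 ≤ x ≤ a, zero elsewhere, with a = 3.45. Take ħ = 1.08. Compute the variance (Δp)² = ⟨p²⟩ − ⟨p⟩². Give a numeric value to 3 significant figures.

8.38

Compute ⟨p⟩ and ⟨p²⟩ separately; (Δp)² = ⟨p²⟩ − ⟨p⟩².
d²/dx² sin(jπx/a) = −(jπ/a)²·sin(jπx/a); on 0 ≤ x ≤ a, ∫sin²(jπx/a) dx = a/2 and ∫sin(jπx/a)·sin(lπx/a) dx = 0 for j ≠ l, so only diagonal terms survive in ∫|φ|² and ∫φ·φ″; ∫φ·φ′ dx = [φ²/2] between the walls = 0.
Normalization: ∫|φ|² dx = 8.4478.
⟨p⟩ = 0.0000 and ⟨p²⟩ = 8.3820.
(Δp)² = 8.3820 − (0.0000)² = 8.3820.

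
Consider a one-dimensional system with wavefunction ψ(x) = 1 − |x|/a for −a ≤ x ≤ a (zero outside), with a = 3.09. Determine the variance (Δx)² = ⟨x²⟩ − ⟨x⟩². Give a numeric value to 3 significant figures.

0.955

Compute ⟨x⟩ and ⟨x²⟩ separately, then (Δx)² = ⟨x²⟩ − ⟨x⟩².
ψ is even, so ∫ over [−a, a] = 2∫₀ᵃ with ψ = 1 − x/a there: ∫₀ᵃ (1 − x/a)² dx = a/3, ∫₀ᵃ x²(1 − x/a)² dx = a³/30, ∫₀ᵃ x⁴(1 − x/a)² dx = a⁵/105.
Normalization: ∫|ψ|² dx = 2.0600.
⟨x⟩ = 0.0000 and ⟨x²⟩ = 0.95481.
(Δx)² = 0.95481 − (0.0000)² = 0.95481.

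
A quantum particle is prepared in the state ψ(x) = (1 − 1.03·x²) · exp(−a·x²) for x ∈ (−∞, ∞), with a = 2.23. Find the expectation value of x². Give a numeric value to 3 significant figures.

⟨x²⟩ = ∫ x²·|ψ|² dx / ∫|ψ|² dx (integrals over the domain).
Expand each integrand as polynomial × e^(−2ax²) and use ∫x^(2j)·e^(−2ax²) dx = (2j−1)!!/(4a)^j · √(π/(2a)), odd powers → 0; here √(π/(2a)) = 0.83928.
State is unnormalized: ∫|ψ|² dx = 0.67903, and ∫ψ*·x²·ψ dx = 0.047720, so ⟨x²⟩ = 0.047720 / 0.67903.
⟨x²⟩ = 0.070277.

0.0703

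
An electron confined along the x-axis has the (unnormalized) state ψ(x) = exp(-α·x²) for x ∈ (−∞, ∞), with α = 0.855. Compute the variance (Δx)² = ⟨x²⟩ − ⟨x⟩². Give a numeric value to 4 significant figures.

0.2924

Compute ⟨x⟩ and ⟨x²⟩ separately, then (Δx)² = ⟨x²⟩ − ⟨x⟩².
Gaussian moments: ∫x^(2j)·e^(−2αx²) dx = (2j−1)!!/(4α)^j · √(π/(2α)), odd powers integrate to 0; here √(π/(2α)) = 1.3554.
Normalization: ∫|ψ|² dx = 1.3554.
⟨x⟩ = 0.0000 and ⟨x²⟩ = 0.29240.
(Δx)² = 0.29240 − (0.0000)² = 0.29240.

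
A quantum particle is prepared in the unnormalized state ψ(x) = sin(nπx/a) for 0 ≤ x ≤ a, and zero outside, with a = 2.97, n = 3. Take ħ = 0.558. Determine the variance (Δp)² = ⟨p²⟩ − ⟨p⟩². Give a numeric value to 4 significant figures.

Compute ⟨p⟩ and ⟨p²⟩ separately; (Δp)² = ⟨p²⟩ − ⟨p⟩².
d/dx sin(nπx/a) = (nπ/a)·cos(nπx/a) and d²/dx² sin(nπx/a) = −(nπ/a)²·sin(nπx/a); on 0 ≤ x ≤ a, ∫sin²(nπx/a) dx = a/2 and ∫sin(nπx/a)·cos(nπx/a) dx = 0.
Normalization: ∫|ψ|² dx = 1.4850.
⟨p⟩ = 0.0000 and ⟨p²⟩ = 3.1354.
(Δp)² = 3.1354 − (0.0000)² = 3.1354.

3.135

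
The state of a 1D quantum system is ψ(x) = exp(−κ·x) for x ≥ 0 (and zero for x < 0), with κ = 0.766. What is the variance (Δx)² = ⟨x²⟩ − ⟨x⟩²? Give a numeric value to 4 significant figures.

0.4261

Compute ⟨x⟩ and ⟨x²⟩ separately, then (Δx)² = ⟨x²⟩ − ⟨x⟩².
Every integrand reduces to terms xʲ·e^(−2κx) on [0, ∞); use ∫₀^∞ xʲ·e^(−2κx) dx = j!/(2κ)^(j+1).
Normalization: ∫|ψ|² dx = 0.65274.
⟨x⟩ = 0.65274 and ⟨x²⟩ = 0.85214.
(Δx)² = 0.85214 − (0.65274)² = 0.42607.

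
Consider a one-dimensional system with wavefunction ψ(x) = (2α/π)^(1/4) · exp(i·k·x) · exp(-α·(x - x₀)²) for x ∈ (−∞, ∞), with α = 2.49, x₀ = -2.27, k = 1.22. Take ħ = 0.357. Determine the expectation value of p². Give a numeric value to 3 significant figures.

0.507

p² ψ = −ħ² d²ψ/dx²; ⟨p²⟩ = −ħ² ∫ ψ*·ψ'' dx.
Gaussian moments (u = x − x₀): ∫u^(2j)·e^(−2αu²) du = (2j−1)!!/(4α)^j · √(π/(2α)), odd powers integrate to 0; here √(π/(2α)) = 0.79426. Derivatives: ψ′ = (ik − 2αu)·ψ, ψ″ = ((ik − 2αu)² − 2α)·ψ; the odd-in-u pieces drop out.
⟨p²⟩ = 0.50704.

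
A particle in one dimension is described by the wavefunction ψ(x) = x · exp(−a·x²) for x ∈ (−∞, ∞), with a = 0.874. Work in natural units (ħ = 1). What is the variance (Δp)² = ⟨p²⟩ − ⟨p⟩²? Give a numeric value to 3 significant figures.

Compute ⟨p⟩ and ⟨p²⟩ separately; (Δp)² = ⟨p²⟩ − ⟨p⟩².
Expand each integrand as polynomial × e^(−2ax²) and use ∫x^(2j)·e^(−2ax²) dx = (2j−1)!!/(4a)^j · √(π/(2a)), odd powers → 0; here √(π/(2a)) = 1.3406. Differentiate with the product rule, d/dx e^(−ax²) = −2ax·e^(−ax²).
Normalization: ∫|ψ|² dx = 0.38347.
⟨p⟩ = 0.0000 and ⟨p²⟩ = 2.6220.
(Δp)² = 2.6220 − (0.0000)² = 2.6220.

2.62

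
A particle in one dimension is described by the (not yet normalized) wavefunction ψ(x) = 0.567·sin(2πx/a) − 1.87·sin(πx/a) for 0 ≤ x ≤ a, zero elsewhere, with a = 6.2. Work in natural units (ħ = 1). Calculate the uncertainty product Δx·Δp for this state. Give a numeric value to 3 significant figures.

Δx = √(⟨x²⟩−⟨x⟩²), Δp = √(⟨p²⟩−⟨p⟩²).
On 0 ≤ x ≤ a (j ≠ l): ∫sin²(jπx/a) dx = a/2, ∫sin(jπx/a)·sin(lπx/a) dx = 0; diagonal moments ∫x·sin²(jπx/a) dx = a²/4, ∫x²·sin²(jπx/a) dx = a³·(1/6 − 1/(4j²π²)); cross terms ∫x·sin(jπx/a)·sin(lπx/a) dx = 0 for j + l even and −4jla²/(π²(j² − l²)²) for j + l odd, ∫x²·sin(jπx/a)·sin(lπx/a) dx = (−1)^(j+l)·4jla³/(π²(j² − l²)²); higher powers the same way via product-to-sum and parts. d²/dx² sin(jπx/a) = −(jπ/a)²·sin(jπx/a); on 0 ≤ x ≤ a, ∫sin²(jπx/a) dx = a/2 and ∫sin(jπx/a)·sin(lπx/a) dx = 0 for j ≠ l, so only diagonal terms survive in ∫|ψ|² and ∫ψ·ψ″; ∫ψ·ψ′ dx = [ψ²/2] between the walls = 0.
Normalization: ∫|ψ|² dx = 11.837.
⟨x⟩ = 3.7202, ⟨x²⟩ = 14.834 ⇒ Δx = 0.99712.
⟨p⟩ = 0.0000, ⟨p²⟩ = 0.32161 ⇒ Δp = 0.56710.
Δx·Δp = 0.56547.

0.565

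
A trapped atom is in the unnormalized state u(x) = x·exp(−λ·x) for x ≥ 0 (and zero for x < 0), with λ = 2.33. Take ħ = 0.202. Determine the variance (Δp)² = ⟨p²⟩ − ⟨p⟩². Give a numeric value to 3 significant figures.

0.222

Compute ⟨p⟩ and ⟨p²⟩ separately; (Δp)² = ⟨p²⟩ − ⟨p⟩².
Differentiate x·exp(−λ·x) with the product rule; every integrand then reduces to terms xʲ·e^(−2λx) on [0, ∞), with ∫₀^∞ xʲ·e^(−2λx) dx = j!/(2λ)^(j+1).
Normalization: ∫|u|² dx = 0.019764.
⟨p⟩ = 0.0000 and ⟨p²⟩ = 0.22152.
(Δp)² = 0.22152 − (0.0000)² = 0.22152.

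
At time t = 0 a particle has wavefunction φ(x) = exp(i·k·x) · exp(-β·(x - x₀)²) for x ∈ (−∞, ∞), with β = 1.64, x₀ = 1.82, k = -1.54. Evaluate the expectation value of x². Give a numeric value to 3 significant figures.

⟨x²⟩ = ∫ x²·|φ|² dx / ∫|φ|² dx (integrals over the domain).
Gaussian moments (u = x − x₀): ∫u^(2j)·e^(−2βu²) du = (2j−1)!!/(4β)^j · √(π/(2β)), odd powers integrate to 0; here √(π/(2β)) = 0.97867.
State is unnormalized: ∫|φ|² dx = 0.97867, and ∫φ*·x²·φ dx = 3.3909, so ⟨x²⟩ = 3.3909 / 0.97867.
⟨x²⟩ = 3.4648.

3.46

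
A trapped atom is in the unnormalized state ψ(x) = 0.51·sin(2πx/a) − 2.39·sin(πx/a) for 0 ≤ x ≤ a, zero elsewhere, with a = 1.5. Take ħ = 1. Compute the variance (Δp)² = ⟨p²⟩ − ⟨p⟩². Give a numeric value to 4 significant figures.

Compute ⟨p⟩ and ⟨p²⟩ separately; (Δp)² = ⟨p²⟩ − ⟨p⟩².
d²/dx² sin(jπx/a) = −(jπ/a)²·sin(jπx/a); on 0 ≤ x ≤ a, ∫sin²(jπx/a) dx = a/2 and ∫sin(jπx/a)·sin(lπx/a) dx = 0 for j ≠ l, so only diagonal terms survive in ∫|ψ|² and ∫ψ·ψ″; ∫ψ·ψ′ dx = [ψ²/2] between the walls = 0.
Normalization: ∫|ψ|² dx = 4.4792.
⟨p⟩ = 0.0000 and ⟨p²⟩ = 4.9596.
(Δp)² = 4.9596 − (0.0000)² = 4.9596.

4.960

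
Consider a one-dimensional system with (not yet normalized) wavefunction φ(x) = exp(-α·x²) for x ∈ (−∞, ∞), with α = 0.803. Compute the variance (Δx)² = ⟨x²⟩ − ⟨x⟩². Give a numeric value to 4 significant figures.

0.3113

Compute ⟨x⟩ and ⟨x²⟩ separately, then (Δx)² = ⟨x²⟩ − ⟨x⟩².
Gaussian moments: ∫x^(2j)·e^(−2αx²) dx = (2j−1)!!/(4α)^j · √(π/(2α)), odd powers integrate to 0; here √(π/(2α)) = 1.3986.
Normalization: ∫|φ|² dx = 1.3986.
⟨x⟩ = 0.0000 and ⟨x²⟩ = 0.31133.
(Δx)² = 0.31133 − (0.0000)² = 0.31133.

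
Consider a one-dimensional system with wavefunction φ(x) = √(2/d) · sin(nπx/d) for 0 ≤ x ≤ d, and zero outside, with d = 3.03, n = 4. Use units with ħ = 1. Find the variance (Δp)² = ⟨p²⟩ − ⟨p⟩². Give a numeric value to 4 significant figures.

17.20

Compute ⟨p⟩ and ⟨p²⟩ separately; (Δp)² = ⟨p²⟩ − ⟨p⟩².
d/dx sin(nπx/d) = (nπ/d)·cos(nπx/d) and d²/dx² sin(nπx/d) = −(nπ/d)²·sin(nπx/d); on 0 ≤ x ≤ d, ∫sin²(nπx/d) dx = d/2 and ∫sin(nπx/d)·cos(nπx/d) dx = 0.
⟨p⟩ = 0.0000 and ⟨p²⟩ = 17.200.
(Δp)² = 17.200 − (0.0000)² = 17.200.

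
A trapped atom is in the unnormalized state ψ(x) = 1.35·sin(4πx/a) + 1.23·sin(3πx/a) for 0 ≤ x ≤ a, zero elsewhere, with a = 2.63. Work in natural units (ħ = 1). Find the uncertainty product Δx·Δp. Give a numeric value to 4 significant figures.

2.250

Δx = √(⟨x²⟩−⟨x⟩²), Δp = √(⟨p²⟩−⟨p⟩²).
On 0 ≤ x ≤ a (j ≠ l): ∫sin²(jπx/a) dx = a/2, ∫sin(jπx/a)·sin(lπx/a) dx = 0; diagonal moments ∫x·sin²(jπx/a) dx = a²/4, ∫x²·sin²(jπx/a) dx = a³·(1/6 − 1/(4j²π²)); cross terms ∫x·sin(jπx/a)·sin(lπx/a) dx = 0 for j + l even and −4jla²/(π²(j² − l²)²) for j + l odd, ∫x²·sin(jπx/a)·sin(lπx/a) dx = (−1)^(j+l)·4jla³/(π²(j² − l²)²); higher powers the same way via product-to-sum and parts. d²/dx² sin(jπx/a) = −(jπ/a)²·sin(jπx/a); on 0 ≤ x ≤ a, ∫sin²(jπx/a) dx = a/2 and ∫sin(jπx/a)·sin(lπx/a) dx = 0 for j ≠ l, so only diagonal terms survive in ∫|ψ|² and ∫ψ·ψ″; ∫ψ·ψ′ dx = [ψ²/2] between the walls = 0.
Normalization: ∫|ψ|² dx = 4.3861.
⟨x⟩ = 0.79518, ⟨x²⟩ = 0.90888 ⇒ Δx = 0.52590.
⟨p⟩ = 0.0000, ⟨p²⟩ = 18.300 ⇒ Δp = 4.2778.
Δx·Δp = 2.2497.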